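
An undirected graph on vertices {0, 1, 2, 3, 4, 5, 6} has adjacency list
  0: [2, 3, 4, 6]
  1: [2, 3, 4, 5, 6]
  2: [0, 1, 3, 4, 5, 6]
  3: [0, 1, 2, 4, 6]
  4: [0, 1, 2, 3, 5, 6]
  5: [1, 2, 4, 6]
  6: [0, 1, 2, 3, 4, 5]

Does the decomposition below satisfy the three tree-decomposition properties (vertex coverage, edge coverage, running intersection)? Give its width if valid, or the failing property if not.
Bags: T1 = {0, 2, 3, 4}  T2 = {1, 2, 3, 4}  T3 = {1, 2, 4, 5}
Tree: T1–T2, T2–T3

No — vertex 6 appears in no bag.

A tree decomposition must satisfy three properties: every vertex lies in some bag; for every edge, both endpoints lie together in some bag; and for every vertex, the bags containing it form a connected subtree. Here vertex 6 appears in no bag, so the decomposition is invalid.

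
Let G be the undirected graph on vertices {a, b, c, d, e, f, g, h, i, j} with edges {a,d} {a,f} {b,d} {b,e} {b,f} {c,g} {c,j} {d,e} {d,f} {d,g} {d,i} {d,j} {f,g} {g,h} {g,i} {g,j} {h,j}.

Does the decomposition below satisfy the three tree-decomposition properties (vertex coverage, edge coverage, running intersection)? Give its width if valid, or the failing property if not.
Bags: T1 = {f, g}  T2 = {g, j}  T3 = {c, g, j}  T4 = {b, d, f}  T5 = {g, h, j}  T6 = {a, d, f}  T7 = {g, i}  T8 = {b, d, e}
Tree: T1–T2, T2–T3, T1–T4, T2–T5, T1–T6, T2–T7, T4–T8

No — edge (d,g) lies in no bag.

A tree decomposition must satisfy three properties: every vertex lies in some bag; for every edge, both endpoints lie together in some bag; and for every vertex, the bags containing it form a connected subtree. Here edge (d,g) lies in no bag, so the decomposition is invalid.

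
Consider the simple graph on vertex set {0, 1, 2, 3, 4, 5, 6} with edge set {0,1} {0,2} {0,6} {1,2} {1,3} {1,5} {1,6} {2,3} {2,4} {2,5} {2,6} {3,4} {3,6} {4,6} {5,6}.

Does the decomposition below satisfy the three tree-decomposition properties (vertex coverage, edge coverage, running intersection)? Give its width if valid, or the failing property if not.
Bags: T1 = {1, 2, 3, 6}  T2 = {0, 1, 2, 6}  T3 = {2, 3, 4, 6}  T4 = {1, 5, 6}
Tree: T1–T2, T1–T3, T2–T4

A tree decomposition must satisfy three properties: every vertex lies in some bag; for every edge, both endpoints lie together in some bag; and for every vertex, the bags containing it form a connected subtree. Here edge (2,5) lies in no bag, so the decomposition is invalid.

No — edge (2,5) lies in no bag.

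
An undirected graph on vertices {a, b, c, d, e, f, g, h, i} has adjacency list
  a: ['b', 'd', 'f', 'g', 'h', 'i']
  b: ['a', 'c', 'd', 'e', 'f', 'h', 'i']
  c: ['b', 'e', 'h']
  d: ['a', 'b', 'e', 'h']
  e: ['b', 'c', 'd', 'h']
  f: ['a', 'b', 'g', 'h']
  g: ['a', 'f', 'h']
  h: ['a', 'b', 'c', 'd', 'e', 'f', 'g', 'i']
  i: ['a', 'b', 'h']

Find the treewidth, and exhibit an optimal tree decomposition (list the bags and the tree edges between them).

Treewidth 3.
One such decomposition:
Bags: B1 = {a, b, f, h}  B2 = {a, b, d, h}  B3 = {a, b, h, i}  B4 = {b, d, e, h}  B5 = {a, f, g, h}  B6 = {b, c, e, h}
Tree: B1–B2, B1–B3, B2–B4, B1–B5, B4–B6

The largest bag has 4 vertices, giving width 3; this decomposition certifies tw(G) ≤ 3. On the other hand G contains the 4-clique {a, f, g, h}. A clique must lie in a single bag of any decomposition, so no decomposition can have width below 3. The upper and lower bounds meet at 3, so that is the treewidth.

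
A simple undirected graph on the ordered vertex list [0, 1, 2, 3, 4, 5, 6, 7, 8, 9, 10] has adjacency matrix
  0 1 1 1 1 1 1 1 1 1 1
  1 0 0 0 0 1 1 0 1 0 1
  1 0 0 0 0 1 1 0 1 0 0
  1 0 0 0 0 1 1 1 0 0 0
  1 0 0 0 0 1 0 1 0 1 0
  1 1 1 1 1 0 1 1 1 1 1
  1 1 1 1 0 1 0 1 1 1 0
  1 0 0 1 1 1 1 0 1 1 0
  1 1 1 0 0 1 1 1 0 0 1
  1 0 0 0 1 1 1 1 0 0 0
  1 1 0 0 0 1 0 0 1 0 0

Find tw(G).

A width-4 tree decomposition is:
Bags: B1 = {0, 5, 6, 7, 9}  B2 = {0, 5, 6, 7, 8}  B3 = {0, 4, 5, 7, 9}  B4 = {0, 3, 5, 6, 7}  B5 = {0, 1, 5, 6, 8}  B6 = {0, 1, 5, 8, 10}  B7 = {0, 2, 5, 6, 8}
Tree: B1–B2, B1–B3, B1–B4, B2–B5, B5–B6, B2–B7
Each bag holds 5 vertices, so the decomposition has width 4, which upper-bounds the treewidth. For the lower bound, the 5 vertices {0, 1, 5, 8, 10} are pairwise adjacent, and any tree decomposition puts a clique entirely inside one bag — forcing width ≥ 4. Hence tw(G) = 4 exactly.

4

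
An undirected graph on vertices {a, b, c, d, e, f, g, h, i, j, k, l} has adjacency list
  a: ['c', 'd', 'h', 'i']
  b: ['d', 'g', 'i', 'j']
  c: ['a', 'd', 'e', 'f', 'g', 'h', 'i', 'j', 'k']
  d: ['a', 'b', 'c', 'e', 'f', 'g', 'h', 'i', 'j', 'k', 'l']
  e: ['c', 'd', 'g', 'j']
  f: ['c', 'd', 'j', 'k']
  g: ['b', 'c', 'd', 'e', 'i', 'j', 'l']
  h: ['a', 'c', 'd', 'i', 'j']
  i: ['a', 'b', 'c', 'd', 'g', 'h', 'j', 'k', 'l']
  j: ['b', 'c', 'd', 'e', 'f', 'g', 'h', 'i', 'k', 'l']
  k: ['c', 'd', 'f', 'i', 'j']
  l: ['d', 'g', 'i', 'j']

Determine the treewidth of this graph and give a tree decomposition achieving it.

Treewidth 4.
One such decomposition:
Bags: B1 = {c, d, i, j, k}  B2 = {c, d, g, i, j}  B3 = {c, d, h, i, j}  B4 = {c, d, e, g, j}  B5 = {c, d, f, j, k}  B6 = {a, c, d, h, i}  B7 = {d, g, i, j, l}  B8 = {b, d, g, i, j}
Tree: B1–B2, B1–B3, B2–B4, B1–B5, B3–B6, B2–B7, B7–B8

The largest bag has 5 vertices, giving width 4; this decomposition certifies tw(G) ≤ 4. Conversely, {c, d, e, g, j} is a clique of size 5, and the vertices of any clique must share a bag in every tree decomposition; so some bag has ≥ 5 vertices and tw(G) ≥ 4. Hence tw(G) = 4 exactly.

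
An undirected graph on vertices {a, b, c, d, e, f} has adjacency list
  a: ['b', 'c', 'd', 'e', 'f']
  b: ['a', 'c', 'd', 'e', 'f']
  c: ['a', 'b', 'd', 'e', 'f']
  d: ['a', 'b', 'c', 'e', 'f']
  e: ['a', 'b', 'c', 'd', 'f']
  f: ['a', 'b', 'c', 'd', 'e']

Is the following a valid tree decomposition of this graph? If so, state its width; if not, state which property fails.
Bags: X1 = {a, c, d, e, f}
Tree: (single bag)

No — vertex b appears in no bag.

A tree decomposition must satisfy three properties: every vertex lies in some bag; for every edge, both endpoints lie together in some bag; and for every vertex, the bags containing it form a connected subtree. Here vertex b appears in no bag, so the decomposition is invalid.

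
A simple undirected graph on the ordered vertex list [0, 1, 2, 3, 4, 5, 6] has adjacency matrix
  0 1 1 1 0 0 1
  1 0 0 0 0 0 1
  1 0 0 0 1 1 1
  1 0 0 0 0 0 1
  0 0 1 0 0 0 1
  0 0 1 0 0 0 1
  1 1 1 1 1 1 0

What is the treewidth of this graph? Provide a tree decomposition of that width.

Each bag holds 3 vertices, so the decomposition has width 2, which upper-bounds the treewidth. For the lower bound, the 3 vertices {0, 1, 6} are pairwise adjacent, and any tree decomposition puts a clique entirely inside one bag — forcing width ≥ 2. Hence tw(G) = 2 exactly.

Treewidth 2.
One such decomposition:
Bags: B1 = {0, 2, 6}  B2 = {2, 4, 6}  B3 = {0, 3, 6}  B4 = {0, 1, 6}  B5 = {2, 5, 6}
Tree: B1–B2, B1–B3, B3–B4, B1–B5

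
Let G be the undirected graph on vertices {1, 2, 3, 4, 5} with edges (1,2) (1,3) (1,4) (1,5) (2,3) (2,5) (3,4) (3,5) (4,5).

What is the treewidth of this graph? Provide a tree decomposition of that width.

Treewidth 3.
One such decomposition:
Bags: B1 = {1, 3, 4, 5}  B2 = {1, 2, 3, 5}
Tree: B1–B2

Every bag has size at most 4, so the width is 4 − 1 = 3 and tw(G) ≤ 3. Conversely, {1, 2, 3, 5} is a clique of size 4, and the vertices of any clique must share a bag in every tree decomposition; so some bag has ≥ 4 vertices and tw(G) ≥ 3. Hence tw(G) = 3 exactly.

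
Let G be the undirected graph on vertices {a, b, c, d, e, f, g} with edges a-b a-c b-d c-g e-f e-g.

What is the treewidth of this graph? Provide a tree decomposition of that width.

Each bag holds 2 vertices, so the decomposition has width 1, which upper-bounds the treewidth. Any graph with an edge has treewidth ≥ 1, and G has the edge d–b. Combining the bounds, tw(G) = 1.

Treewidth 1.
Bags: B1 = {b, d}  B2 = {a, b}  B3 = {a, c}  B4 = {c, g}  B5 = {e, g}  B6 = {e, f}
Tree: B1–B2, B2–B3, B3–B4, B4–B5, B5–B6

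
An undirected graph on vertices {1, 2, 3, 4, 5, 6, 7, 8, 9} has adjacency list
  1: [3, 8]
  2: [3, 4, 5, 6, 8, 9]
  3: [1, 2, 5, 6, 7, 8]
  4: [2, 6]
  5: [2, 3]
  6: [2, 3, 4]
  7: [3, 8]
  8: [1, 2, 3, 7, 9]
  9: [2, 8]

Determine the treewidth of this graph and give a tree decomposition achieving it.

Treewidth 2.
Bags: B1 = {2, 3, 6}  B2 = {2, 3, 8}  B3 = {1, 3, 8}  B4 = {2, 8, 9}  B5 = {3, 7, 8}  B6 = {2, 3, 5}  B7 = {2, 4, 6}
Tree: B1–B2, B2–B3, B2–B4, B2–B5, B1–B6, B1–B7

Each bag holds 3 vertices, so the decomposition has width 2, which upper-bounds the treewidth. For the lower bound, the 3 vertices {1, 3, 8} are pairwise adjacent, and any tree decomposition puts a clique entirely inside one bag — forcing width ≥ 2. The upper and lower bounds meet at 2, so that is the treewidth.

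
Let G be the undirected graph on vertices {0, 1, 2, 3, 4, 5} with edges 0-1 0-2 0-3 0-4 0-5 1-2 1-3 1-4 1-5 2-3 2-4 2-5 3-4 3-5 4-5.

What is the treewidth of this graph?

5

A width-5 tree decomposition is:
Bags: B1 = {0, 1, 2, 3, 4, 5}
Tree: (single bag)
A single bag containing all 6 vertices is trivially a valid decomposition of width 5. For the lower bound, the 6 vertices {0, 1, 2, 3, 4, 5} are pairwise adjacent, and any tree decomposition puts a clique entirely inside one bag — forcing width ≥ 5. Hence tw(G) = 5 exactly.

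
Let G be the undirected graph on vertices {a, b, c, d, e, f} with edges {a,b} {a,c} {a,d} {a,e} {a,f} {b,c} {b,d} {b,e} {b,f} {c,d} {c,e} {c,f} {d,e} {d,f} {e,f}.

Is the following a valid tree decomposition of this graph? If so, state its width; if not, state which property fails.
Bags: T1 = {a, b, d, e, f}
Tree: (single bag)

No — vertex c appears in no bag.

A tree decomposition must satisfy three properties: every vertex lies in some bag; for every edge, both endpoints lie together in some bag; and for every vertex, the bags containing it form a connected subtree. Here vertex c appears in no bag, so the decomposition is invalid.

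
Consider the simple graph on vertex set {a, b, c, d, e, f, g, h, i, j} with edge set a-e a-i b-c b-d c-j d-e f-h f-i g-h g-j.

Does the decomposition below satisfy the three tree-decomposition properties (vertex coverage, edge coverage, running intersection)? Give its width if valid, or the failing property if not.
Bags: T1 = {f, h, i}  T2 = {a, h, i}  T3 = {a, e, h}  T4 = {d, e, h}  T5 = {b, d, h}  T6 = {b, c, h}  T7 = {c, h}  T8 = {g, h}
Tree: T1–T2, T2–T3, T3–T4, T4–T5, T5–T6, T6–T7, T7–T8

A tree decomposition must satisfy three properties: every vertex lies in some bag; for every edge, both endpoints lie together in some bag; and for every vertex, the bags containing it form a connected subtree. Here vertex j appears in no bag, so the decomposition is invalid.

No — vertex j appears in no bag.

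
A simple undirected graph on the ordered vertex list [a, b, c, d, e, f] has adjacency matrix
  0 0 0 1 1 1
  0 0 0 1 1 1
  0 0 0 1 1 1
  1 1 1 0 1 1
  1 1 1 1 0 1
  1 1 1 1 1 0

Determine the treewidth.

3

A width-3 tree decomposition is:
Bags: B1 = {b, d, e, f}  B2 = {c, d, e, f}  B3 = {a, d, e, f}
Tree: B1–B2, B2–B3
The largest bag has 4 vertices, giving width 3; this decomposition certifies tw(G) ≤ 3. On the other hand G contains the 4-clique {c, d, e, f}. A clique must lie in a single bag of any decomposition, so no decomposition can have width below 3. Therefore the treewidth is 3.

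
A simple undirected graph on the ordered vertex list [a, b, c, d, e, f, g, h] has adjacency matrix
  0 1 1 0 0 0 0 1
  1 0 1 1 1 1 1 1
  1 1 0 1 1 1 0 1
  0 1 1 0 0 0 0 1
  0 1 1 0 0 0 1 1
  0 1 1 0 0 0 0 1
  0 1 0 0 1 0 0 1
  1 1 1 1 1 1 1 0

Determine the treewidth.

A width-3 tree decomposition is:
Bags: B1 = {b, c, e, h}  B2 = {a, b, c, h}  B3 = {b, c, d, h}  B4 = {b, c, f, h}  B5 = {b, e, g, h}
Tree: B1–B2, B2–B3, B3–B4, B1–B5
Each bag holds 4 vertices, so the decomposition has width 3, which upper-bounds the treewidth. For the lower bound, the 4 vertices {b, e, g, h} are pairwise adjacent, and any tree decomposition puts a clique entirely inside one bag — forcing width ≥ 3. Therefore the treewidth is 3.

3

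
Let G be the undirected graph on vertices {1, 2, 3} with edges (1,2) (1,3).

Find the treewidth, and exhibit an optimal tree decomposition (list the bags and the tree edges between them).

Treewidth 1.
Bags: B1 = {1, 3}  B2 = {1, 2}
Tree: B1–B2

Each bag holds 2 vertices, so the decomposition has width 1, which upper-bounds the treewidth. G has an edge, so its treewidth is at least 1. Combining the bounds, tw(G) = 1.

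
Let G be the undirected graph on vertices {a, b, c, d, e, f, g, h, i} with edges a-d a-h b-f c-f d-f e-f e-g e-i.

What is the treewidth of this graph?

A width-1 tree decomposition is:
Bags: B1 = {d, f}  B2 = {a, d}  B3 = {c, f}  B4 = {a, h}  B5 = {e, f}  B6 = {e, g}  B7 = {e, i}  B8 = {b, f}
Tree: B1–B2, B1–B3, B2–B4, B3–B5, B5–B6, B5–B7, B1–B8
The largest bag has 2 vertices, giving width 1; this decomposition certifies tw(G) ≤ 1. Since G has at least one edge (e.g. f–d), it is not an edgeless graph, so tw(G) ≥ 1. Combining the bounds, tw(G) = 1.

1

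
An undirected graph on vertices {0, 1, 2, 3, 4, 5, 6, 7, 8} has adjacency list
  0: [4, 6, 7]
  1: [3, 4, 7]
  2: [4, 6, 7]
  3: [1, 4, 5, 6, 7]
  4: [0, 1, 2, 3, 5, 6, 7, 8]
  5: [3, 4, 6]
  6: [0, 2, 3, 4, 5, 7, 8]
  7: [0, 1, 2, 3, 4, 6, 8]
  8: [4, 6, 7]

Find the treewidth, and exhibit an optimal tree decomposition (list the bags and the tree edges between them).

Each bag holds 4 vertices, so the decomposition has width 3, which upper-bounds the treewidth. Conversely, {1, 3, 4, 7} is a clique of size 4, and the vertices of any clique must share a bag in every tree decomposition; so some bag has ≥ 4 vertices and tw(G) ≥ 3. Hence tw(G) = 3 exactly.

Treewidth 3.
Bags: B1 = {2, 4, 6, 7}  B2 = {4, 6, 7, 8}  B3 = {3, 4, 6, 7}  B4 = {1, 3, 4, 7}  B5 = {3, 4, 5, 6}  B6 = {0, 4, 6, 7}
Tree: B1–B2, B1–B3, B3–B4, B3–B5, B1–B6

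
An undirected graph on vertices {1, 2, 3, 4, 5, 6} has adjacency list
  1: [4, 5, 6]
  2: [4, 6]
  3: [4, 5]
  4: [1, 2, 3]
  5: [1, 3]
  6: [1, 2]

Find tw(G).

2

A width-2 tree decomposition is:
Bags: B1 = {3, 4, 5}  B2 = {1, 4, 5}  B3 = {1, 2, 4}  B4 = {1, 2, 6}
Tree: B1–B2, B2–B3, B3–B4
The largest bag has 3 vertices, giving width 2; this decomposition certifies tw(G) ≤ 2. Since 3–5–1–4–3 is a cycle in G, G is not acyclic. Forests are exactly the graphs of treewidth ≤ 1, so tw(G) ≥ 2. Combining the bounds, tw(G) = 2.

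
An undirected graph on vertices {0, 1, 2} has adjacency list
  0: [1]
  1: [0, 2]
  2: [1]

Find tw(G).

A width-1 tree decomposition is:
Bags: B1 = {1, 2}  B2 = {0, 1}
Tree: B1–B2
The largest bag has 2 vertices, giving width 1; this decomposition certifies tw(G) ≤ 1. Any graph with an edge has treewidth ≥ 1, and G has the edge 1–2. Therefore the treewidth is 1.

1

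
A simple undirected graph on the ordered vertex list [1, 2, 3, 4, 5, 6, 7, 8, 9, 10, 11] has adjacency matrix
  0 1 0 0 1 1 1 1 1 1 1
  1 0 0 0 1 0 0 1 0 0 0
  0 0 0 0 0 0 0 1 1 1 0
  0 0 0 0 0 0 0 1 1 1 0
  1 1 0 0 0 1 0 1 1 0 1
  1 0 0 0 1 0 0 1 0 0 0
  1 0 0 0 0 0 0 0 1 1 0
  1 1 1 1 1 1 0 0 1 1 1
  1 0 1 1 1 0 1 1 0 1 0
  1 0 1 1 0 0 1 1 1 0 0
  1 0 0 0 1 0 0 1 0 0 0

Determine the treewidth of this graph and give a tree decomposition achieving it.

Each bag holds 4 vertices, so the decomposition has width 3, which upper-bounds the treewidth. Conversely, {1, 8, 9, 10} is a clique of size 4, and the vertices of any clique must share a bag in every tree decomposition; so some bag has ≥ 4 vertices and tw(G) ≥ 3. Hence tw(G) = 3 exactly.

Treewidth 3.
One such decomposition:
Bags: B1 = {1, 5, 8, 11}  B2 = {1, 2, 5, 8}  B3 = {1, 5, 8, 9}  B4 = {1, 5, 6, 8}  B5 = {1, 8, 9, 10}  B6 = {4, 8, 9, 10}  B7 = {1, 7, 9, 10}  B8 = {3, 8, 9, 10}
Tree: B1–B2, B2–B3, B3–B4, B3–B5, B5–B6, B5–B7, B6–B8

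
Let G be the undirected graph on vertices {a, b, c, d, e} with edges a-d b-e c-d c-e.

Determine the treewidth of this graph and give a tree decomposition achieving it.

Treewidth 1.
Bags: B1 = {b, e}  B2 = {c, e}  B3 = {c, d}  B4 = {a, d}
Tree: B1–B2, B2–B3, B3–B4

Each bag holds 2 vertices, so the decomposition has width 1, which upper-bounds the treewidth. Since G has at least one edge (e.g. b–e), it is not an edgeless graph, so tw(G) ≥ 1. The upper and lower bounds meet at 1, so that is the treewidth.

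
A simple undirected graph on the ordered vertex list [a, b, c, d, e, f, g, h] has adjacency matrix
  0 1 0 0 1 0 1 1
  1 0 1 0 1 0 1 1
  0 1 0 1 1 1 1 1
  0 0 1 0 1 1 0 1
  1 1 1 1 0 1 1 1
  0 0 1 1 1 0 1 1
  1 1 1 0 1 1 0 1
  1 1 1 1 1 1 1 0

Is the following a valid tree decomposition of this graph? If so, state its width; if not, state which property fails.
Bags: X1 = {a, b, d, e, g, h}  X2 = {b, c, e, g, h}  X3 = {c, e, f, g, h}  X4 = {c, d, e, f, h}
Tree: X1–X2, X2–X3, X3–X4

A tree decomposition must satisfy three properties: every vertex lies in some bag; for every edge, both endpoints lie together in some bag; and for every vertex, the bags containing it form a connected subtree. Here bags containing vertex d are not connected in the tree, so the decomposition is invalid.

No — bags containing vertex d are not connected in the tree.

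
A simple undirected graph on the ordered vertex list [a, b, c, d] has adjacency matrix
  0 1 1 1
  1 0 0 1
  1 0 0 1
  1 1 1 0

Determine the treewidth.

A width-2 tree decomposition is:
Bags: B1 = {a, c, d}  B2 = {a, b, d}
Tree: B1–B2
Every bag has size at most 3, so the width is 3 − 1 = 2 and tw(G) ≤ 2. On the other hand G contains the 3-clique {a, c, d}. A clique must lie in a single bag of any decomposition, so no decomposition can have width below 2. Hence tw(G) = 2 exactly.

2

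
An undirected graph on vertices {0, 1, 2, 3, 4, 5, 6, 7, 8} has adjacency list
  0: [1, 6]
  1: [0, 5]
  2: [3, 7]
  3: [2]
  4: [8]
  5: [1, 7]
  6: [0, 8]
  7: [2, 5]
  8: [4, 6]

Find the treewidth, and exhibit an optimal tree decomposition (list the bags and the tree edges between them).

Treewidth 1.
One such decomposition:
Bags: B1 = {4, 8}  B2 = {6, 8}  B3 = {0, 6}  B4 = {0, 1}  B5 = {1, 5}  B6 = {5, 7}  B7 = {2, 7}  B8 = {2, 3}
Tree: B1–B2, B2–B3, B3–B4, B4–B5, B5–B6, B6–B7, B7–B8

The largest bag has 2 vertices, giving width 1; this decomposition certifies tw(G) ≤ 1. Any graph with an edge has treewidth ≥ 1, and G has the edge 4–8. Hence tw(G) = 1 exactly.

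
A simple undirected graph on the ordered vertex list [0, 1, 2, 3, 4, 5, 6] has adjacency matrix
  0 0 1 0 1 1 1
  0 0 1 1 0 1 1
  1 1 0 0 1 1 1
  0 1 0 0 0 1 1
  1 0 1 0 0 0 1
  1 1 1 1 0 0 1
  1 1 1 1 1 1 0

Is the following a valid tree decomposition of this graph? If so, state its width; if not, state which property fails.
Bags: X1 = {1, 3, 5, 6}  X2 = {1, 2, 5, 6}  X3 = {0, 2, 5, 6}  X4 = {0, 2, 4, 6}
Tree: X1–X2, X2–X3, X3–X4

Every vertex of G appears in some bag (union = {0, 1, 2, 3, 4, 5, 6}); every edge is covered by a bag; and for each vertex v the set of bags containing v is connected in the bag tree. The decomposition is therefore valid. The largest bag has 4 vertices, so the width is 3.

Yes; width 3.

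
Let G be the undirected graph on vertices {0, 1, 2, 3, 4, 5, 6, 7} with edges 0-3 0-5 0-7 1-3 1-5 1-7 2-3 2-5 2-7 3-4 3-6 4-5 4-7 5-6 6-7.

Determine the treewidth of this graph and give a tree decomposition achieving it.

The largest bag has 4 vertices, giving width 3; this decomposition certifies tw(G) ≤ 3. For the lower bound: the 4 vertex sets {6,7}, {1,3}, {5}, {2} are disjoint, each induces a connected subgraph, and every pair is joined by at least one edge of G. Contracting each set to a single vertex therefore yields K_{4} as a minor, and since treewidth is minor-monotone, tw(G) ≥ tw(K_{4}) = 3. Combining the bounds, tw(G) = 3.

Treewidth 3.
One optimal decomposition is:
Bags: B1 = {3, 5, 6, 7}  B2 = {1, 3, 5, 7}  B3 = {2, 3, 5, 7}  B4 = {3, 4, 5, 7}  B5 = {0, 3, 5, 7}
Tree: B1–B2, B2–B3, B3–B4, B4–B5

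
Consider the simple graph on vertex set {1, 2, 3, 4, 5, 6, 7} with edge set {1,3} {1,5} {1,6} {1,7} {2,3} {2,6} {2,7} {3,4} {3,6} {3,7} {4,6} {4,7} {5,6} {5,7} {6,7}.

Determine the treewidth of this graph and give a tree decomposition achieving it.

Treewidth 3.
One optimal decomposition is:
Bags: B1 = {1, 5, 6, 7}  B2 = {1, 3, 6, 7}  B3 = {2, 3, 6, 7}  B4 = {3, 4, 6, 7}
Tree: B1–B2, B2–B3, B3–B4

The largest bag has 4 vertices, giving width 3; this decomposition certifies tw(G) ≤ 3. For the lower bound, the 4 vertices {1, 3, 6, 7} are pairwise adjacent, and any tree decomposition puts a clique entirely inside one bag — forcing width ≥ 3. Combining the bounds, tw(G) = 3.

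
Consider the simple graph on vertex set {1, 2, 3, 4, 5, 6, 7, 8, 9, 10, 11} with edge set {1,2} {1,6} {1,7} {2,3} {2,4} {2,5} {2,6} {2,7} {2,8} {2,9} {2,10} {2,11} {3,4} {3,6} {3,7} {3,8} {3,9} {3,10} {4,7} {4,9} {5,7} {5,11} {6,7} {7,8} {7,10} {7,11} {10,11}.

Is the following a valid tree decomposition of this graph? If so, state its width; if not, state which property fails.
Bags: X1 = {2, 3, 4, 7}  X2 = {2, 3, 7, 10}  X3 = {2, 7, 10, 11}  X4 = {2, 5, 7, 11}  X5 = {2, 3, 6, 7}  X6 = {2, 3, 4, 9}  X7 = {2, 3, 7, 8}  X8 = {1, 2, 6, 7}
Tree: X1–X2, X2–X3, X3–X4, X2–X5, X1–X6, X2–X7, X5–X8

Every vertex of G appears in some bag (union = {1, 2, 3, 4, 5, 6, 7, 8, 9, 10, 11}); every edge is covered by a bag; and for each vertex v the set of bags containing v is connected in the bag tree. The decomposition is therefore valid. The largest bag has 4 vertices, so the width is 3.

Yes; width 3.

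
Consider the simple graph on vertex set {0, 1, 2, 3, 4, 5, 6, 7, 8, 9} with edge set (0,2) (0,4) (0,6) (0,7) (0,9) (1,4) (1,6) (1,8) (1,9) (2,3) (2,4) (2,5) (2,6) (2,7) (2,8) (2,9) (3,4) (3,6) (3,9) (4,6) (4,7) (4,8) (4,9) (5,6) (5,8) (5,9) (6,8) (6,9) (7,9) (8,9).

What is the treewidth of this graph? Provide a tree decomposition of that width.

The largest bag has 5 vertices, giving width 4; this decomposition certifies tw(G) ≤ 4. On the other hand G contains the 5-clique {1, 4, 6, 8, 9}. A clique must lie in a single bag of any decomposition, so no decomposition can have width below 4. The upper and lower bounds meet at 4, so that is the treewidth.

Treewidth 4.
One optimal decomposition is:
Bags: B1 = {0, 2, 4, 6, 9}  B2 = {2, 3, 4, 6, 9}  B3 = {2, 4, 6, 8, 9}  B4 = {1, 4, 6, 8, 9}  B5 = {0, 2, 4, 7, 9}  B6 = {2, 5, 6, 8, 9}
Tree: B1–B2, B2–B3, B3–B4, B1–B5, B3–B6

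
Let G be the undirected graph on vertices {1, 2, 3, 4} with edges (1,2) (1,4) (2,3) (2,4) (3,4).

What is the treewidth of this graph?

2

A width-2 tree decomposition is:
Bags: B1 = {1, 2, 4}  B2 = {2, 3, 4}
Tree: B1–B2
Each bag holds 3 vertices, so the decomposition has width 2, which upper-bounds the treewidth. For the lower bound, the 3 vertices {1, 2, 4} are pairwise adjacent, and any tree decomposition puts a clique entirely inside one bag — forcing width ≥ 2. The upper and lower bounds meet at 2, so that is the treewidth.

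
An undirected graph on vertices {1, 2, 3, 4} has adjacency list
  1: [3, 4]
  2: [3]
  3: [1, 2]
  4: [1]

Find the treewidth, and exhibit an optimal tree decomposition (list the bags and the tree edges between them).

Treewidth 1.
One optimal decomposition is:
Bags: B1 = {2, 3}  B2 = {1, 3}  B3 = {1, 4}
Tree: B1–B2, B2–B3

Every bag has size at most 2, so the width is 2 − 1 = 1 and tw(G) ≤ 1. Since G has at least one edge (e.g. 3–2), it is not an edgeless graph, so tw(G) ≥ 1. Hence tw(G) = 1 exactly.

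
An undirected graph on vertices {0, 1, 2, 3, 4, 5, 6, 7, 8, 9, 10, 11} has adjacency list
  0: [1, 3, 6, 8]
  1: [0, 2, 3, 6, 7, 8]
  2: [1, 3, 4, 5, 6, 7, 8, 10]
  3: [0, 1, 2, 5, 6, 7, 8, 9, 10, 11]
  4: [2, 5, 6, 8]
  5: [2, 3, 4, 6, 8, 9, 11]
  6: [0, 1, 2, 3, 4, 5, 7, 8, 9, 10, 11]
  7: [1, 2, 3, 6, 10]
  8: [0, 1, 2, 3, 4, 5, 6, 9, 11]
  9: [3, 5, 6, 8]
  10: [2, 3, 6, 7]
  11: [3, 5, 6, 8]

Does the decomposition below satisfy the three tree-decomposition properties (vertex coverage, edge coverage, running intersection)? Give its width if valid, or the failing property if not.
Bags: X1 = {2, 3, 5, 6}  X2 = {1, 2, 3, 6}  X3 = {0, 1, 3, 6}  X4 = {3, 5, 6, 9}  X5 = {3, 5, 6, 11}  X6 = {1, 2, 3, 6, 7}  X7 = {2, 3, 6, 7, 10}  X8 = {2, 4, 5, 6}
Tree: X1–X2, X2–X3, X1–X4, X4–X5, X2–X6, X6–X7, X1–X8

A tree decomposition must satisfy three properties: every vertex lies in some bag; for every edge, both endpoints lie together in some bag; and for every vertex, the bags containing it form a connected subtree. Here vertex 8 appears in no bag, so the decomposition is invalid.

No — vertex 8 appears in no bag.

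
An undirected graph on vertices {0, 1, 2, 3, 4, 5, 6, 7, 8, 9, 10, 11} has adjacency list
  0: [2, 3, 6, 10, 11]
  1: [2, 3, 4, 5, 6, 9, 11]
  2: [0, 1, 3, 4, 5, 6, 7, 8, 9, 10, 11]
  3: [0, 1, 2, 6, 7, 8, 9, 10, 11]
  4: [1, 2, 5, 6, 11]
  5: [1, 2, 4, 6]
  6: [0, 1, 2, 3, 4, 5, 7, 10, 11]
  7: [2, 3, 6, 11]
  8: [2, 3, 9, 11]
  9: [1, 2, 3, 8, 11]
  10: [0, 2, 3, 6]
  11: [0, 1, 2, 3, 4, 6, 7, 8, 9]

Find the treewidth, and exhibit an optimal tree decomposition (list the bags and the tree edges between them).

Treewidth 4.
Bags: B1 = {1, 2, 3, 6, 11}  B2 = {2, 3, 6, 7, 11}  B3 = {0, 2, 3, 6, 11}  B4 = {1, 2, 3, 9, 11}  B5 = {1, 2, 4, 6, 11}  B6 = {0, 2, 3, 6, 10}  B7 = {1, 2, 4, 5, 6}  B8 = {2, 3, 8, 9, 11}
Tree: B1–B2, B2–B3, B1–B4, B1–B5, B3–B6, B5–B7, B4–B8

The largest bag has 5 vertices, giving width 4; this decomposition certifies tw(G) ≤ 4. Conversely, {0, 2, 3, 6, 10} is a clique of size 5, and the vertices of any clique must share a bag in every tree decomposition; so some bag has ≥ 5 vertices and tw(G) ≥ 4. Hence tw(G) = 4 exactly.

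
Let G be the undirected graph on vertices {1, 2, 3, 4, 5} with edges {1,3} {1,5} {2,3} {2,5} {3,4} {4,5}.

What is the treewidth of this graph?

A width-2 tree decomposition is:
Bags: B1 = {1, 3, 5}  B2 = {3, 4, 5}  B3 = {2, 3, 5}
Tree: B1–B2, B2–B3
The largest bag has 3 vertices, giving width 2; this decomposition certifies tw(G) ≤ 2. For the lower bound, G contains the cycle 1–5–4–3–1, so G is not a forest; only forests have treewidth ≤ 1, hence tw(G) ≥ 2. Combining the bounds, tw(G) = 2.

2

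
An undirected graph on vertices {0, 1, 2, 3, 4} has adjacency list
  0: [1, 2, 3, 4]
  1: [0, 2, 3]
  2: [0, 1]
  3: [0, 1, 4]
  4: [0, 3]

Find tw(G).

2

A width-2 tree decomposition is:
Bags: B1 = {0, 1, 3}  B2 = {0, 1, 2}  B3 = {0, 3, 4}
Tree: B1–B2, B1–B3
Every bag has size at most 3, so the width is 3 − 1 = 2 and tw(G) ≤ 2. For the lower bound, the 3 vertices {0, 1, 2} are pairwise adjacent, and any tree decomposition puts a clique entirely inside one bag — forcing width ≥ 2. Hence tw(G) = 2 exactly.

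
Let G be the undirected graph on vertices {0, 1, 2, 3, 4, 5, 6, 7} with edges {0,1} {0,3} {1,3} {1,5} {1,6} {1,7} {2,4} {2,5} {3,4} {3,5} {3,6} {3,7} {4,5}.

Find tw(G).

2

A width-2 tree decomposition is:
Bags: B1 = {1, 3, 5}  B2 = {0, 1, 3}  B3 = {1, 3, 6}  B4 = {3, 4, 5}  B5 = {1, 3, 7}  B6 = {2, 4, 5}
Tree: B1–B2, B2–B3, B1–B4, B2–B5, B4–B6
Each bag holds 3 vertices, so the decomposition has width 2, which upper-bounds the treewidth. On the other hand G contains the 3-clique {2, 4, 5}. A clique must lie in a single bag of any decomposition, so no decomposition can have width below 2. Combining the bounds, tw(G) = 2.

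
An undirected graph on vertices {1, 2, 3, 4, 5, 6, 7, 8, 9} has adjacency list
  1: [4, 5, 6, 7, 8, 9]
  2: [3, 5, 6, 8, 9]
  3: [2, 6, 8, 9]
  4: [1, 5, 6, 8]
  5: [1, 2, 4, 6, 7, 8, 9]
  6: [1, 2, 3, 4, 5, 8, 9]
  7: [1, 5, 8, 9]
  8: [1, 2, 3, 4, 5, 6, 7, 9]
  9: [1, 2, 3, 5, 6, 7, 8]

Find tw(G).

A width-4 tree decomposition is:
Bags: B1 = {1, 5, 7, 8, 9}  B2 = {1, 5, 6, 8, 9}  B3 = {2, 5, 6, 8, 9}  B4 = {2, 3, 6, 8, 9}  B5 = {1, 4, 5, 6, 8}
Tree: B1–B2, B2–B3, B3–B4, B2–B5
Every bag has size at most 5, so the width is 5 − 1 = 4 and tw(G) ≤ 4. For the lower bound, the 5 vertices {2, 3, 6, 8, 9} are pairwise adjacent, and any tree decomposition puts a clique entirely inside one bag — forcing width ≥ 4. Combining the bounds, tw(G) = 4.

4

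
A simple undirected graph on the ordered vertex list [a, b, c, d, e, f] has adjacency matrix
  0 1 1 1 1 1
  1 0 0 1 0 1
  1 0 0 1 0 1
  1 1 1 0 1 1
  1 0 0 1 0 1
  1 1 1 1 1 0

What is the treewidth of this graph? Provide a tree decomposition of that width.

The largest bag has 4 vertices, giving width 3; this decomposition certifies tw(G) ≤ 3. On the other hand G contains the 4-clique {a, d, e, f}. A clique must lie in a single bag of any decomposition, so no decomposition can have width below 3. Therefore the treewidth is 3.

Treewidth 3.
Bags: B1 = {a, d, e, f}  B2 = {a, b, d, f}  B3 = {a, c, d, f}
Tree: B1–B2, B1–B3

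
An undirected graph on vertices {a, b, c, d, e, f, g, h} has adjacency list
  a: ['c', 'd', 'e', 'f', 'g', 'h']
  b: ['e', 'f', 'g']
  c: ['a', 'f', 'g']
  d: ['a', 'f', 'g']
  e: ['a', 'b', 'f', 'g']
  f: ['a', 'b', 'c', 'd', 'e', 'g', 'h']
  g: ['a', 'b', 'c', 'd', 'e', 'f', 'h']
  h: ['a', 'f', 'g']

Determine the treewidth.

3

A width-3 tree decomposition is:
Bags: B1 = {a, c, f, g}  B2 = {a, d, f, g}  B3 = {a, e, f, g}  B4 = {a, f, g, h}  B5 = {b, e, f, g}
Tree: B1–B2, B2–B3, B3–B4, B3–B5
The largest bag has 4 vertices, giving width 3; this decomposition certifies tw(G) ≤ 3. Conversely, {a, d, f, g} is a clique of size 4, and the vertices of any clique must share a bag in every tree decomposition; so some bag has ≥ 4 vertices and tw(G) ≥ 3. The upper and lower bounds meet at 3, so that is the treewidth.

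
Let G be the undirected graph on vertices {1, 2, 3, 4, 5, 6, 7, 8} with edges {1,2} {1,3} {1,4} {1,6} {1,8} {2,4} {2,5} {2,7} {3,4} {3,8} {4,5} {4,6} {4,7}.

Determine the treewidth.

2

A width-2 tree decomposition is:
Bags: B1 = {1, 4, 6}  B2 = {1, 3, 4}  B3 = {1, 2, 4}  B4 = {2, 4, 5}  B5 = {1, 3, 8}  B6 = {2, 4, 7}
Tree: B1–B2, B1–B3, B3–B4, B2–B5, B4–B6
The largest bag has 3 vertices, giving width 2; this decomposition certifies tw(G) ≤ 2. Conversely, {1, 3, 8} is a clique of size 3, and the vertices of any clique must share a bag in every tree decomposition; so some bag has ≥ 3 vertices and tw(G) ≥ 2. Hence tw(G) = 2 exactly.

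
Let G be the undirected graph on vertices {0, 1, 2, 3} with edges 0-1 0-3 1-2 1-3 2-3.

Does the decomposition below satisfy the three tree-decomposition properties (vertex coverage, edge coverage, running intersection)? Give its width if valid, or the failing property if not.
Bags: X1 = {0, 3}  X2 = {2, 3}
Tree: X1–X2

No — vertex 1 appears in no bag.

A tree decomposition must satisfy three properties: every vertex lies in some bag; for every edge, both endpoints lie together in some bag; and for every vertex, the bags containing it form a connected subtree. Here vertex 1 appears in no bag, so the decomposition is invalid.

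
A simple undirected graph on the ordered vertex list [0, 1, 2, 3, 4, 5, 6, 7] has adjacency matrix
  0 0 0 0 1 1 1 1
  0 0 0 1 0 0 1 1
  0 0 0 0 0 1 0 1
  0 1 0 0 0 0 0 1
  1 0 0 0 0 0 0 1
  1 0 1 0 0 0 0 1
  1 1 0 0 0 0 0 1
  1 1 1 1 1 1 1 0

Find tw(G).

2

A width-2 tree decomposition is:
Bags: B1 = {0, 6, 7}  B2 = {1, 6, 7}  B3 = {1, 3, 7}  B4 = {0, 5, 7}  B5 = {2, 5, 7}  B6 = {0, 4, 7}
Tree: B1–B2, B2–B3, B1–B4, B4–B5, B1–B6
Each bag holds 3 vertices, so the decomposition has width 2, which upper-bounds the treewidth. For the lower bound, the 3 vertices {0, 4, 7} are pairwise adjacent, and any tree decomposition puts a clique entirely inside one bag — forcing width ≥ 2. Hence tw(G) = 2 exactly.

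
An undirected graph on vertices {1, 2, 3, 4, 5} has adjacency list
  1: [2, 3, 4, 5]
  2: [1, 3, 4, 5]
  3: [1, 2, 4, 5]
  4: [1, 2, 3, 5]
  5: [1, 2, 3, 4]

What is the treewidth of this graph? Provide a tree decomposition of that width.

Treewidth 4.
Bags: B1 = {1, 2, 3, 4, 5}
Tree: (single bag)

With just one bag of size 5, the width is 5 − 1 = 4, so tw(G) ≤ 4. On the other hand G contains the 5-clique {1, 2, 3, 4, 5}. A clique must lie in a single bag of any decomposition, so no decomposition can have width below 4. Therefore the treewidth is 4.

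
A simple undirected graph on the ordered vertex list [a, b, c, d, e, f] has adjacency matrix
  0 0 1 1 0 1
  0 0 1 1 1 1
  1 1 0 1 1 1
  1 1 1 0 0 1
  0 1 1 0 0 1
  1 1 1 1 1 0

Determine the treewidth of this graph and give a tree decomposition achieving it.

Every bag has size at most 4, so the width is 4 − 1 = 3 and tw(G) ≤ 3. For the lower bound, the 4 vertices {a, c, d, f} are pairwise adjacent, and any tree decomposition puts a clique entirely inside one bag — forcing width ≥ 3. Hence tw(G) = 3 exactly.

Treewidth 3.
One optimal decomposition is:
Bags: B1 = {b, c, e, f}  B2 = {b, c, d, f}  B3 = {a, c, d, f}
Tree: B1–B2, B2–B3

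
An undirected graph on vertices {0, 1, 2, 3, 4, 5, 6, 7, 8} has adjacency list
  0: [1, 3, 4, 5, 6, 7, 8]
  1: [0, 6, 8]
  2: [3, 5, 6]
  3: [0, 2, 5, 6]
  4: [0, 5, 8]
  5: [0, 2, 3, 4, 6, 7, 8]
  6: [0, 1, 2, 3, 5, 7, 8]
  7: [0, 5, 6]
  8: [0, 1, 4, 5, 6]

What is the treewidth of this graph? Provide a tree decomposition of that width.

The largest bag has 4 vertices, giving width 3; this decomposition certifies tw(G) ≤ 3. On the other hand G contains the 4-clique {0, 1, 6, 8}. A clique must lie in a single bag of any decomposition, so no decomposition can have width below 3. Hence tw(G) = 3 exactly.

Treewidth 3.
One optimal decomposition is:
Bags: B1 = {0, 5, 6, 7}  B2 = {0, 3, 5, 6}  B3 = {0, 5, 6, 8}  B4 = {2, 3, 5, 6}  B5 = {0, 1, 6, 8}  B6 = {0, 4, 5, 8}
Tree: B1–B2, B1–B3, B2–B4, B3–B5, B3–B6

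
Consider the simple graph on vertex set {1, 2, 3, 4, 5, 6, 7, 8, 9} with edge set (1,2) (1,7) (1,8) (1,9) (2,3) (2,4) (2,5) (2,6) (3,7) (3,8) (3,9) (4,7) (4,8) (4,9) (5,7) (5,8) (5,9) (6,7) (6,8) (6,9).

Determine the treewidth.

4

A width-4 tree decomposition is:
Bags: B1 = {2, 3, 7, 8, 9}  B2 = {2, 4, 7, 8, 9}  B3 = {2, 6, 7, 8, 9}  B4 = {2, 5, 7, 8, 9}  B5 = {1, 2, 7, 8, 9}
Tree: B1–B2, B2–B3, B3–B4, B4–B5
Each bag holds 5 vertices, so the decomposition has width 4, which upper-bounds the treewidth. For the lower bound: the 5 vertex sets {3,7}, {2,4}, {6,9}, {8}, {5} are disjoint, each induces a connected subgraph, and every pair is joined by at least one edge of G. Contracting each set to a single vertex therefore yields K_{5} as a minor, and since treewidth is minor-monotone, tw(G) ≥ tw(K_{5}) = 4. The upper and lower bounds meet at 4, so that is the treewidth.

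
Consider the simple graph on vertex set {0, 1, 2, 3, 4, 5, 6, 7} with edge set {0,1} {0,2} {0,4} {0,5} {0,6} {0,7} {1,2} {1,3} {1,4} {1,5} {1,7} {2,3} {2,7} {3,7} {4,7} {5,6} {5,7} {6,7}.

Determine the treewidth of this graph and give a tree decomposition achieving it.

Treewidth 3.
One such decomposition:
Bags: B1 = {0, 1, 5, 7}  B2 = {0, 1, 4, 7}  B3 = {0, 1, 2, 7}  B4 = {1, 2, 3, 7}  B5 = {0, 5, 6, 7}
Tree: B1–B2, B1–B3, B3–B4, B1–B5

The largest bag has 4 vertices, giving width 3; this decomposition certifies tw(G) ≤ 3. Conversely, {0, 1, 2, 7} is a clique of size 4, and the vertices of any clique must share a bag in every tree decomposition; so some bag has ≥ 4 vertices and tw(G) ≥ 3. The upper and lower bounds meet at 3, so that is the treewidth.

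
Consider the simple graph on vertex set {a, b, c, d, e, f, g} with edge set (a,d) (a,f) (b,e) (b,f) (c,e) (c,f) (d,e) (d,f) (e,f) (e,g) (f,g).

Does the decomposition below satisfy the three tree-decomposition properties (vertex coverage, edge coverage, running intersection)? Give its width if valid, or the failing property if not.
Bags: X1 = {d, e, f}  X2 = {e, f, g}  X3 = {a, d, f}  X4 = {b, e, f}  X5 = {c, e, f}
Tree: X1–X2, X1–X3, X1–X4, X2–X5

Vertex coverage: the bags together contain {a, b, c, d, e, f, g}, the full vertex set. Edge coverage: each edge of G has both endpoints in at least one bag. Running intersection: for every vertex, the bags containing it form a connected subtree. All three properties hold, so this is a valid tree decomposition of width max|bag| − 1 = 2, and hence tw(G) ≤ 2.

Yes; width 2.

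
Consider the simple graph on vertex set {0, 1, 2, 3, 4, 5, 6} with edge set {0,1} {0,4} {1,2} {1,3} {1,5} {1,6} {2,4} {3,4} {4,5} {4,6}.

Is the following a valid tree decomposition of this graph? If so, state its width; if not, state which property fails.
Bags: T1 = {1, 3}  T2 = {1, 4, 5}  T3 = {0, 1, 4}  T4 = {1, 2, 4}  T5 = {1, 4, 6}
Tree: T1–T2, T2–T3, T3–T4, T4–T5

A tree decomposition must satisfy three properties: every vertex lies in some bag; for every edge, both endpoints lie together in some bag; and for every vertex, the bags containing it form a connected subtree. Here edge (4,3) lies in no bag, so the decomposition is invalid.

No — edge (4,3) lies in no bag.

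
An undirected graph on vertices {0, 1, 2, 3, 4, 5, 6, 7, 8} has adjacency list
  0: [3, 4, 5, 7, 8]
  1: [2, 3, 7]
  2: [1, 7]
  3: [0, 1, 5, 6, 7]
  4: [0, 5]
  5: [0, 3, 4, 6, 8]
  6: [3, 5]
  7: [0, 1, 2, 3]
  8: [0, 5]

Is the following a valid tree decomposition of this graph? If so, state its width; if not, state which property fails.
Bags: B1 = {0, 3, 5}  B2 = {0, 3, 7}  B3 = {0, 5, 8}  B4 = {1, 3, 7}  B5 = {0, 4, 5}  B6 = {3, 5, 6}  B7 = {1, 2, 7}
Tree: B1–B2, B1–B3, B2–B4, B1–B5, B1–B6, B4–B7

Checking the three conditions: (i) the bags cover all of {0, 1, 2, 3, 4, 5, 6, 7, 8}; (ii) for each edge, some bag contains both endpoints; (iii) the bags containing any fixed vertex form a subtree. All hold, so the decomposition is valid with width 3 − 1 = 2.

Yes; width 2.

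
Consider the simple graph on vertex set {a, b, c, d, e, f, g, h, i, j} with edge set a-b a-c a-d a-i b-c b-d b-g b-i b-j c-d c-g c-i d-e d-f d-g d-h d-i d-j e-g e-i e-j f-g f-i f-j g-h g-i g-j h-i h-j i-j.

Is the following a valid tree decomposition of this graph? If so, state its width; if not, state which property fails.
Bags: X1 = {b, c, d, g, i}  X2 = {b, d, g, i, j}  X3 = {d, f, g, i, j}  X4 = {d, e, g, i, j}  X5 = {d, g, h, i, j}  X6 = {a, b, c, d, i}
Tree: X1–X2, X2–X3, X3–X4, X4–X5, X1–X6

Checking the three conditions: (i) the bags cover all of {a, b, c, d, e, f, g, h, i, j}; (ii) for each edge, some bag contains both endpoints; (iii) the bags containing any fixed vertex form a subtree. All hold, so the decomposition is valid with width 5 − 1 = 4.

Yes; width 4.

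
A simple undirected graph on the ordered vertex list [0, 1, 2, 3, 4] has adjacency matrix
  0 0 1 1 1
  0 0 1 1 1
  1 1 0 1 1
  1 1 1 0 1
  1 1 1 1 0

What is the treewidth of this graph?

3

A width-3 tree decomposition is:
Bags: B1 = {1, 2, 3, 4}  B2 = {0, 2, 3, 4}
Tree: B1–B2
Every bag has size at most 4, so the width is 4 − 1 = 3 and tw(G) ≤ 3. On the other hand G contains the 4-clique {0, 2, 3, 4}. A clique must lie in a single bag of any decomposition, so no decomposition can have width below 3. Hence tw(G) = 3 exactly.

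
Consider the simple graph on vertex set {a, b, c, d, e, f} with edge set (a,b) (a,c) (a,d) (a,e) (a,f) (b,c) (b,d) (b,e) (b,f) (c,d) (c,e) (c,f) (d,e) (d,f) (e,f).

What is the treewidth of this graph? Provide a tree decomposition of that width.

Treewidth 5.
One optimal decomposition is:
Bags: B1 = {a, b, c, d, e, f}
Tree: (single bag)

A single bag containing all 6 vertices is trivially a valid decomposition of width 5. Conversely, {a, b, c, d, e, f} is a clique of size 6, and the vertices of any clique must share a bag in every tree decomposition; so some bag has ≥ 6 vertices and tw(G) ≥ 5. The upper and lower bounds meet at 5, so that is the treewidth.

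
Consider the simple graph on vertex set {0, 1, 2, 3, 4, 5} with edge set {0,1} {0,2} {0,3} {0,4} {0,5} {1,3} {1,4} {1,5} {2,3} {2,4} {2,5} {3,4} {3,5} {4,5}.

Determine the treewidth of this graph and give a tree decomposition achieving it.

The largest bag has 5 vertices, giving width 4; this decomposition certifies tw(G) ≤ 4. On the other hand G contains the 5-clique {0, 1, 3, 4, 5}. A clique must lie in a single bag of any decomposition, so no decomposition can have width below 4. Combining the bounds, tw(G) = 4.

Treewidth 4.
One optimal decomposition is:
Bags: B1 = {0, 2, 3, 4, 5}  B2 = {0, 1, 3, 4, 5}
Tree: B1–B2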